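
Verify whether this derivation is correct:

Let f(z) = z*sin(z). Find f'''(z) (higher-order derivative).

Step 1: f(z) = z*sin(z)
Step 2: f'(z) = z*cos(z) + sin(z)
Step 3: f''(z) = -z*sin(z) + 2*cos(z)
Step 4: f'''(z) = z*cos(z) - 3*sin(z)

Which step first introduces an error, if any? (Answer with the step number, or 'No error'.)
Step 4

Step 4 is incorrect due to a sign flip.
The step shows: z*cos(z) - 3*sin(z)
The correct value should be: -z*cos(z) - 3*sin(z)

Explanation: The sign of one term was flipped: the term -z*cos(z) was incorrectly written as z*cos(z)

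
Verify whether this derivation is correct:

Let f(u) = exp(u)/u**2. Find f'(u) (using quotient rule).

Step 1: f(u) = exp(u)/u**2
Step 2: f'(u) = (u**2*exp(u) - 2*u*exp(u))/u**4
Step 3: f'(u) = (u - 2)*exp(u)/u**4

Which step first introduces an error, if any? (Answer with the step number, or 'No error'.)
Step 3

Step 3 is incorrect due to a wrong exponent.
The step shows: (u - 2)*exp(u)/u**4
The correct value should be: (u - 2)*exp(u)/u**3

Explanation: The exponent -3 on u was incorrectly written as -4: the term (u - 2)*exp(u)/u**3 was incorrectly written as (u - 2)*exp(u)/u**4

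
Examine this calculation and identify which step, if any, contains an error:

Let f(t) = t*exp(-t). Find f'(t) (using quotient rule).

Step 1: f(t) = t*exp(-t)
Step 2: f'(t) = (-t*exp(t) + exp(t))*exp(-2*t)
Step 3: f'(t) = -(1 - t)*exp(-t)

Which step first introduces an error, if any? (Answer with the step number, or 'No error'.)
Step 3

Step 3 is incorrect due to a sign flip.
The step shows: -(1 - t)*exp(-t)
The correct value should be: (1 - t)*exp(-t)

Explanation: The sign of the whole expression was flipped: the term (1 - t)*exp(-t) was incorrectly written as -(1 - t)*exp(-t)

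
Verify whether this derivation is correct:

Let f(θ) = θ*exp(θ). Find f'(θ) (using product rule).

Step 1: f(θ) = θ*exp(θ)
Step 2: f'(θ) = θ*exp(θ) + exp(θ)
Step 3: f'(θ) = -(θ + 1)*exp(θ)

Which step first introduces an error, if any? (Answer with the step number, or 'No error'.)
Step 3

Step 3 is incorrect due to a sign flip.
The step shows: -(θ + 1)*exp(θ)
The correct value should be: (θ + 1)*exp(θ)

Explanation: The sign of the whole expression was flipped: the term (θ + 1)*exp(θ) was incorrectly written as -(θ + 1)*exp(θ)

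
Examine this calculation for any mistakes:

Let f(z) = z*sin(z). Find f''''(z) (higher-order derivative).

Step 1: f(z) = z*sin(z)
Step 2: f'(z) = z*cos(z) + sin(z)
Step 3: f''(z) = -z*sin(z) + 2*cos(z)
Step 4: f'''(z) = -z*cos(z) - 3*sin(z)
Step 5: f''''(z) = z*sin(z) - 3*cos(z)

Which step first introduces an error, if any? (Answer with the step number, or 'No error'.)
Step 5

Step 5 is incorrect due to a wrong coefficient.
The step shows: z*sin(z) - 3*cos(z)
The correct value should be: z*sin(z) - 4*cos(z)

Explanation: The coefficient -4 was incorrectly written as -3: the term -4*cos(z) was incorrectly written as -3*cos(z)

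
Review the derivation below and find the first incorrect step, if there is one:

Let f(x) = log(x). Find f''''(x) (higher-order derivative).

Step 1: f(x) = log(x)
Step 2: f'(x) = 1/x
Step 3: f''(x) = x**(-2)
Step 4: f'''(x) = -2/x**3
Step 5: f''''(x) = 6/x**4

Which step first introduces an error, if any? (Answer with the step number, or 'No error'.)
Step 3

Step 3 is incorrect due to a sign flip.
The step shows: x**(-2)
The correct value should be: -1/x**2

Explanation: The sign of the whole expression was flipped: the term -1/x**2 was incorrectly written as x**(-2)
The later steps are derived from this incorrect expression, so the error originates in Step 3.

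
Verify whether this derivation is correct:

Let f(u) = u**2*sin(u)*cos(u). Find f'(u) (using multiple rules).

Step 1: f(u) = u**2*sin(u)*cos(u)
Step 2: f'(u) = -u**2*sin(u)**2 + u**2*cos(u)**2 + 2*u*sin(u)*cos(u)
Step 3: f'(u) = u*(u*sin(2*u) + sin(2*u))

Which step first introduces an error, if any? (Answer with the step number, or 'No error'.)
Step 3

Step 3 is incorrect due to a wrong trig function.
The step shows: u*(u*sin(2*u) + sin(2*u))
The correct value should be: u*(u*cos(2*u) + sin(2*u))

Explanation: cos(2*u) was incorrectly written as sin(2*u): the term u*(u*cos(2*u) + sin(2*u)) was incorrectly written as u*(u*sin(2*u) + sin(2*u))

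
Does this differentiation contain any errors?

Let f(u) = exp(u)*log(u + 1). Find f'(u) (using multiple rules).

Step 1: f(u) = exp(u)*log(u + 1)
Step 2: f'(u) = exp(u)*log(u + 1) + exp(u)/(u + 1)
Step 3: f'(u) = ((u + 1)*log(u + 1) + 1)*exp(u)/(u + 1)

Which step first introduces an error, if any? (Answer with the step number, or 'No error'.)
No error

All steps in this derivation are correct.
The final answer f'(u) = ((u + 1)*log(u + 1) + 1)*exp(u)/(u + 1) is valid.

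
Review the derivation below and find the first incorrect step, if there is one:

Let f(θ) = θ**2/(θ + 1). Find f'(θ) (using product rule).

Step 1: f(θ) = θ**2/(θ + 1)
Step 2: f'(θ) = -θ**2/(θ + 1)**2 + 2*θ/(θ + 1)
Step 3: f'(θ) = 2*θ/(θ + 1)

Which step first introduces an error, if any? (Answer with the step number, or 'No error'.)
Step 3

Step 3 is incorrect due to a dropped term.
The step shows: 2*θ/(θ + 1)
The correct value should be: -θ**2/(θ**2 + 2*θ + 1) + 2*θ/(θ + 1)

Explanation: A term was dropped: the term -θ**2/(θ**2 + 2*θ + 1) was incorrectly omitted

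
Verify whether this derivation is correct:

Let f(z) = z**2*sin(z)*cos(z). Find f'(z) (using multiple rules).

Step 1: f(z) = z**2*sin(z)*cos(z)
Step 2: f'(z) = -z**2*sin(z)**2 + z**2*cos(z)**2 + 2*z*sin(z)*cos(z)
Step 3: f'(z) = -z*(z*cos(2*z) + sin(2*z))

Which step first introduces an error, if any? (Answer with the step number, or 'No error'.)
Step 3

Step 3 is incorrect due to a sign flip.
The step shows: -z*(z*cos(2*z) + sin(2*z))
The correct value should be: z*(z*cos(2*z) + sin(2*z))

Explanation: The sign of the whole expression was flipped: the term z*(z*cos(2*z) + sin(2*z)) was incorrectly written as -z*(z*cos(2*z) + sin(2*z))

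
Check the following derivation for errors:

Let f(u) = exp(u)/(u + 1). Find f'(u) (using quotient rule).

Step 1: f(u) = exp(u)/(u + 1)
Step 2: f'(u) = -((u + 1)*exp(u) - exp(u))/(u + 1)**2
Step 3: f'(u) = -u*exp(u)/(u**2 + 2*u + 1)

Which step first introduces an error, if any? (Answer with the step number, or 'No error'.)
Step 2

Step 2 is incorrect due to a sign flip.
The step shows: -((u + 1)*exp(u) - exp(u))/(u + 1)**2
The correct value should be: ((u + 1)*exp(u) - exp(u))/(u + 1)**2

Explanation: The sign of the whole expression was flipped: the term ((u + 1)*exp(u) - exp(u))/(u + 1)**2 was incorrectly written as -((u + 1)*exp(u) - exp(u))/(u + 1)**2
The later steps are derived from this incorrect expression, so the error originates in Step 2.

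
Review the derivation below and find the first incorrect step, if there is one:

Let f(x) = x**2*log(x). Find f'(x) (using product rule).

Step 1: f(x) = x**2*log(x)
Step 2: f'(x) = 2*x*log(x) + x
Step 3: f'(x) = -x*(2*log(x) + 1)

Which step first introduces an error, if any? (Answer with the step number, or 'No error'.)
Step 3

Step 3 is incorrect due to a sign flip.
The step shows: -x*(2*log(x) + 1)
The correct value should be: x*(2*log(x) + 1)

Explanation: The sign of the whole expression was flipped: the term x*(2*log(x) + 1) was incorrectly written as -x*(2*log(x) + 1)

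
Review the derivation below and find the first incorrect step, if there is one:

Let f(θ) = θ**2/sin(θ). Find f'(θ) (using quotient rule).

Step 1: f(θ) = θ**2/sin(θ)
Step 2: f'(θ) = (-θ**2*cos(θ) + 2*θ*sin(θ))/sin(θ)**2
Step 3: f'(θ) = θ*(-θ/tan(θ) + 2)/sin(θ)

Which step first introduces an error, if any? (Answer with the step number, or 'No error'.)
No error

All steps in this derivation are correct.
The final answer f'(θ) = θ*(-θ/tan(θ) + 2)/sin(θ) is valid.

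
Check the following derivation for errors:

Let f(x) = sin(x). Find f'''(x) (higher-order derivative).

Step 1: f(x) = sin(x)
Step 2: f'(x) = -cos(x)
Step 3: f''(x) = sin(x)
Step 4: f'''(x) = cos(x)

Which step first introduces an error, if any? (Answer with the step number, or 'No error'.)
Step 2

Step 2 is incorrect due to a sign flip.
The step shows: -cos(x)
The correct value should be: cos(x)

Explanation: The sign of the whole expression was flipped: the term cos(x) was incorrectly written as -cos(x)
The later steps are derived from this incorrect expression, so the error originates in Step 2.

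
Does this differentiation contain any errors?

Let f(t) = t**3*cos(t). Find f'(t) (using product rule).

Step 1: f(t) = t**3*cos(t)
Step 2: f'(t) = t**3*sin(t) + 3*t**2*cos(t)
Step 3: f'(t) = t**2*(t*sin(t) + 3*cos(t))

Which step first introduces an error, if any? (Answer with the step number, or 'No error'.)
Step 2

Step 2 is incorrect due to a sign flip.
The step shows: t**3*sin(t) + 3*t**2*cos(t)
The correct value should be: -t**3*sin(t) + 3*t**2*cos(t)

Explanation: The sign of one term was flipped: the term -t**3*sin(t) was incorrectly written as t**3*sin(t)
The later steps are derived from this incorrect expression, so the error originates in Step 2.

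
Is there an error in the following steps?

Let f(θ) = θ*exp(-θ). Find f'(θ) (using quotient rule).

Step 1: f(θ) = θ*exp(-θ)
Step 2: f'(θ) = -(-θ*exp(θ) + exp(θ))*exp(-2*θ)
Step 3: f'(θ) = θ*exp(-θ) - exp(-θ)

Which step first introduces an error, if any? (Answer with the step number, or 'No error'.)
Step 2

Step 2 is incorrect due to a sign flip.
The step shows: -(-θ*exp(θ) + exp(θ))*exp(-2*θ)
The correct value should be: (-θ*exp(θ) + exp(θ))*exp(-2*θ)

Explanation: The sign of the whole expression was flipped: the term (-θ*exp(θ) + exp(θ))*exp(-2*θ) was incorrectly written as -(-θ*exp(θ) + exp(θ))*exp(-2*θ)
The later steps are derived from this incorrect expression, so the error originates in Step 2.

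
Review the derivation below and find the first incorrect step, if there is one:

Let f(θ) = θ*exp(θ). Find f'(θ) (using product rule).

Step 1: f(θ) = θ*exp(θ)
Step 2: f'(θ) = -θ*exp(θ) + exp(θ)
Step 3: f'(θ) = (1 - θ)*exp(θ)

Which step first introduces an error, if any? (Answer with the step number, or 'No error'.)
Step 2

Step 2 is incorrect due to a sign flip.
The step shows: -θ*exp(θ) + exp(θ)
The correct value should be: θ*exp(θ) + exp(θ)

Explanation: The sign of one term was flipped: the term θ*exp(θ) was incorrectly written as -θ*exp(θ)
The later steps are derived from this incorrect expression, so the error originates in Step 2.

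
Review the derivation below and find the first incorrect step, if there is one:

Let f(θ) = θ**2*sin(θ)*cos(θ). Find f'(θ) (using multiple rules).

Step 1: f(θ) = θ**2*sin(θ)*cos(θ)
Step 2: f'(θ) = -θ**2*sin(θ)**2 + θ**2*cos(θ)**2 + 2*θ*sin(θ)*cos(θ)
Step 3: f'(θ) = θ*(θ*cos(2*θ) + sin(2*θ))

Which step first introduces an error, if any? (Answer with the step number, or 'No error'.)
No error

All steps in this derivation are correct.
The final answer f'(θ) = θ*(θ*cos(2*θ) + sin(2*θ)) is valid.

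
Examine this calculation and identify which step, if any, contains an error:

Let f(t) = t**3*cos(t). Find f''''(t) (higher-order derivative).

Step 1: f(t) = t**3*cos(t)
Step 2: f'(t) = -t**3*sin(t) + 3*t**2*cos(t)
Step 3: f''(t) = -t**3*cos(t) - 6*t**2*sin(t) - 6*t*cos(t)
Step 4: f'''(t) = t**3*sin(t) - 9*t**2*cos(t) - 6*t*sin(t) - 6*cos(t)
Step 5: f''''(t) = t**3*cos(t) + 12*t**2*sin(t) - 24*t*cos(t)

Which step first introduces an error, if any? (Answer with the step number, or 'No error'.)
Step 3

Step 3 is incorrect due to a sign flip.
The step shows: -t**3*cos(t) - 6*t**2*sin(t) - 6*t*cos(t)
The correct value should be: -t**3*cos(t) - 6*t**2*sin(t) + 6*t*cos(t)

Explanation: The sign of one term was flipped: the term 6*t*cos(t) was incorrectly written as -6*t*cos(t)
The later steps are derived from this incorrect expression, so the error originates in Step 3.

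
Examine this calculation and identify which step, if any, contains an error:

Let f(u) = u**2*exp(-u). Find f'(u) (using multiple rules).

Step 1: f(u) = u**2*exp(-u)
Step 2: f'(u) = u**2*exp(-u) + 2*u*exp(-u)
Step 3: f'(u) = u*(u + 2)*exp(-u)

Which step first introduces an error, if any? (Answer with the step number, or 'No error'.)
Step 2

Step 2 is incorrect due to a sign flip.
The step shows: u**2*exp(-u) + 2*u*exp(-u)
The correct value should be: -u**2*exp(-u) + 2*u*exp(-u)

Explanation: The sign of one term was flipped: the term -u**2*exp(-u) was incorrectly written as u**2*exp(-u)
The later steps are derived from this incorrect expression, so the error originates in Step 2.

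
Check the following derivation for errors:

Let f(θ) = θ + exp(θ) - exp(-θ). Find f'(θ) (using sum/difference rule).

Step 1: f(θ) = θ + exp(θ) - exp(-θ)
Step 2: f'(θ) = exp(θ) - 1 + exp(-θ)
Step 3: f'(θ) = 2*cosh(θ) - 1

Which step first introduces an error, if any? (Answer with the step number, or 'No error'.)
Step 2

Step 2 is incorrect due to a sign flip.
The step shows: exp(θ) - 1 + exp(-θ)
The correct value should be: exp(θ) + 1 + exp(-θ)

Explanation: The sign of one term was flipped: the term 1 was incorrectly written as -1
The later steps are derived from this incorrect expression, so the error originates in Step 2.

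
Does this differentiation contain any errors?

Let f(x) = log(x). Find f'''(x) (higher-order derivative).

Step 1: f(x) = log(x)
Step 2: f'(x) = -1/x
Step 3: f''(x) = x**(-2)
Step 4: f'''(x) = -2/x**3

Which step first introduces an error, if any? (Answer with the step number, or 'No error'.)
Step 2

Step 2 is incorrect due to a sign flip.
The step shows: -1/x
The correct value should be: 1/x

Explanation: The sign of the whole expression was flipped: the term 1/x was incorrectly written as -1/x
The later steps are derived from this incorrect expression, so the error originates in Step 2.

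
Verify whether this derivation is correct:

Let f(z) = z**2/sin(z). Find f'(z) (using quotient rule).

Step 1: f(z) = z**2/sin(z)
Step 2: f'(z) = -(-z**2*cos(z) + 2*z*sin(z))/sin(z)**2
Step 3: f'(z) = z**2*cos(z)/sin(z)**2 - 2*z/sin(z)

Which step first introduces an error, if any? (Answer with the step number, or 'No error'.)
Step 2

Step 2 is incorrect due to a sign flip.
The step shows: -(-z**2*cos(z) + 2*z*sin(z))/sin(z)**2
The correct value should be: (-z**2*cos(z) + 2*z*sin(z))/sin(z)**2

Explanation: The sign of the whole expression was flipped: the term (-z**2*cos(z) + 2*z*sin(z))/sin(z)**2 was incorrectly written as -(-z**2*cos(z) + 2*z*sin(z))/sin(z)**2
The later steps are derived from this incorrect expression, so the error originates in Step 2.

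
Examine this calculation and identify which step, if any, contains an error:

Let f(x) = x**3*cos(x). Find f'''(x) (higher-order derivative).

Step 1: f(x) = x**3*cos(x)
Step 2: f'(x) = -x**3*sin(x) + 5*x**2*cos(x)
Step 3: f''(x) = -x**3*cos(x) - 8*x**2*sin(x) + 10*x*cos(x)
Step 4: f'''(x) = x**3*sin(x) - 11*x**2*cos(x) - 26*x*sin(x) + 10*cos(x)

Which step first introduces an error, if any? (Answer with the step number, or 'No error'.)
Step 2

Step 2 is incorrect due to a wrong coefficient.
The step shows: -x**3*sin(x) + 5*x**2*cos(x)
The correct value should be: -x**3*sin(x) + 3*x**2*cos(x)

Explanation: The coefficient 3 was incorrectly written as 5: the term 3*x**2*cos(x) was incorrectly written as 5*x**2*cos(x)
The later steps are derived from this incorrect expression, so the error originates in Step 2.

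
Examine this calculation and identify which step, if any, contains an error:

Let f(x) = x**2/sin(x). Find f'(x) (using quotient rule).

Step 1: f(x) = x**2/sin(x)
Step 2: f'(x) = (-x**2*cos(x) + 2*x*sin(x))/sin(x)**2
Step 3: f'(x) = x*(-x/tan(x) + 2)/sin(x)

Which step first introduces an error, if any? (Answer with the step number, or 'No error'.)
No error

All steps in this derivation are correct.
The final answer f'(x) = x*(-x/tan(x) + 2)/sin(x) is valid.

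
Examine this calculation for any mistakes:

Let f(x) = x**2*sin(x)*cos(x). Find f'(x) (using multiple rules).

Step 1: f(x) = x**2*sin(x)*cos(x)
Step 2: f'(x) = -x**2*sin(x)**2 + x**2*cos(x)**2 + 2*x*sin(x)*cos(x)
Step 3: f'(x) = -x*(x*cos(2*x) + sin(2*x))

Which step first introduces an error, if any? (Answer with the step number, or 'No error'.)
Step 3

Step 3 is incorrect due to a sign flip.
The step shows: -x*(x*cos(2*x) + sin(2*x))
The correct value should be: x*(x*cos(2*x) + sin(2*x))

Explanation: The sign of the whole expression was flipped: the term x*(x*cos(2*x) + sin(2*x)) was incorrectly written as -x*(x*cos(2*x) + sin(2*x))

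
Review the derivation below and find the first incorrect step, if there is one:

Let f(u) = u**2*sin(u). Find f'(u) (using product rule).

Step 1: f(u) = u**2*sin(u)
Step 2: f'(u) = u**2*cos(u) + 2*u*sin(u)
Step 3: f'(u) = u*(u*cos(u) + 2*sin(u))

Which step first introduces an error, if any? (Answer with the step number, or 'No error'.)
No error

All steps in this derivation are correct.
The final answer f'(u) = u*(u*cos(u) + 2*sin(u)) is valid.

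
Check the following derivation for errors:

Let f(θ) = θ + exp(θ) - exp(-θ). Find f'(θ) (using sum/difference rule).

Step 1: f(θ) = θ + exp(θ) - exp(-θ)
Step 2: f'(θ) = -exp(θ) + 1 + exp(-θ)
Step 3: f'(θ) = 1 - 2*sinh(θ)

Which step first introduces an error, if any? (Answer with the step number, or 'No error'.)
Step 2

Step 2 is incorrect due to a sign flip.
The step shows: -exp(θ) + 1 + exp(-θ)
The correct value should be: exp(θ) + 1 + exp(-θ)

Explanation: The sign of one term was flipped: the term exp(θ) was incorrectly written as -exp(θ)
The later steps are derived from this incorrect expression, so the error originates in Step 2.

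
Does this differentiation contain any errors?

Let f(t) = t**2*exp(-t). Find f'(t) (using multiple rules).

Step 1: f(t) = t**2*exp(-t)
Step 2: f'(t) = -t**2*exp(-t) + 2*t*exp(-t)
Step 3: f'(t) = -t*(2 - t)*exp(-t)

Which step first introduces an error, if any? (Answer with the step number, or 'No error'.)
Step 3

Step 3 is incorrect due to a sign flip.
The step shows: -t*(2 - t)*exp(-t)
The correct value should be: t*(2 - t)*exp(-t)

Explanation: The sign of the whole expression was flipped: the term t*(2 - t)*exp(-t) was incorrectly written as -t*(2 - t)*exp(-t)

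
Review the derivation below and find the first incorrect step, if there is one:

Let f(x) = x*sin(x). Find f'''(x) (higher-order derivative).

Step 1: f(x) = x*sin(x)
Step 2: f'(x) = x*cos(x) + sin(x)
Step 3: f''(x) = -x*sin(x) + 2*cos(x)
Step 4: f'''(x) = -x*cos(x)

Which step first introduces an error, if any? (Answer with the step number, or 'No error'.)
Step 4

Step 4 is incorrect due to a dropped term.
The step shows: -x*cos(x)
The correct value should be: -x*cos(x) - 3*sin(x)

Explanation: A term was dropped: the term -3*sin(x) was incorrectly omitted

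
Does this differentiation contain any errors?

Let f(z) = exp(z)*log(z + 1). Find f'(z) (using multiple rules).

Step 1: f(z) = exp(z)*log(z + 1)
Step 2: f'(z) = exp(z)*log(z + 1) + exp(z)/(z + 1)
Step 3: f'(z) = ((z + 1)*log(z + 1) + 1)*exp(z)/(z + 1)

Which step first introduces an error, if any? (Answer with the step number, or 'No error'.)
No error

All steps in this derivation are correct.
The final answer f'(z) = ((z + 1)*log(z + 1) + 1)*exp(z)/(z + 1) is valid.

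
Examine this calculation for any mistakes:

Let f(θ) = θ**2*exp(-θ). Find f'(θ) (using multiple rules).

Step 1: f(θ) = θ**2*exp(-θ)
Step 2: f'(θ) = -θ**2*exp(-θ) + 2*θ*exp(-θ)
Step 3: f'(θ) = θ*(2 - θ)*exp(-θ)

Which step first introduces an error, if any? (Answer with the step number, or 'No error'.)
No error

All steps in this derivation are correct.
The final answer f'(θ) = θ*(2 - θ)*exp(-θ) is valid.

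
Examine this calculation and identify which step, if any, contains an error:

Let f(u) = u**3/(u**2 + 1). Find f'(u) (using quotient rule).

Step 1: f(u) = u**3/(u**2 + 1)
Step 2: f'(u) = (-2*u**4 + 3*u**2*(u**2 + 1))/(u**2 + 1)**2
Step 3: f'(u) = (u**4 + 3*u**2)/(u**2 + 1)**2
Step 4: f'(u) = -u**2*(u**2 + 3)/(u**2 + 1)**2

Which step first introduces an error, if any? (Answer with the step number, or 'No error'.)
Step 4

Step 4 is incorrect due to a sign flip.
The step shows: -u**2*(u**2 + 3)/(u**2 + 1)**2
The correct value should be: u**2*(u**2 + 3)/(u**2 + 1)**2

Explanation: The sign of the whole expression was flipped: the term u**2*(u**2 + 3)/(u**2 + 1)**2 was incorrectly written as -u**2*(u**2 + 3)/(u**2 + 1)**2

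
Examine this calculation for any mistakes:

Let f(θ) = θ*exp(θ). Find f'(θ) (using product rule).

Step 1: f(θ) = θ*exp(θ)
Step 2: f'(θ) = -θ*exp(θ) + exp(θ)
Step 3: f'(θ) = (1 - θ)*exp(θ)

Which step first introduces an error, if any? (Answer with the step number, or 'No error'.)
Step 2

Step 2 is incorrect due to a sign flip.
The step shows: -θ*exp(θ) + exp(θ)
The correct value should be: θ*exp(θ) + exp(θ)

Explanation: The sign of one term was flipped: the term θ*exp(θ) was incorrectly written as -θ*exp(θ)
The later steps are derived from this incorrect expression, so the error originates in Step 2.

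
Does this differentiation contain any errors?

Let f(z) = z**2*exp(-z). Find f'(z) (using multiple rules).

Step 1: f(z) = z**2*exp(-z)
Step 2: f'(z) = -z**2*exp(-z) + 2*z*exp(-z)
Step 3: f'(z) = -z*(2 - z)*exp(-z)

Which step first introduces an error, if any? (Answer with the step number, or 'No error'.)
Step 3

Step 3 is incorrect due to a sign flip.
The step shows: -z*(2 - z)*exp(-z)
The correct value should be: z*(2 - z)*exp(-z)

Explanation: The sign of the whole expression was flipped: the term z*(2 - z)*exp(-z) was incorrectly written as -z*(2 - z)*exp(-z)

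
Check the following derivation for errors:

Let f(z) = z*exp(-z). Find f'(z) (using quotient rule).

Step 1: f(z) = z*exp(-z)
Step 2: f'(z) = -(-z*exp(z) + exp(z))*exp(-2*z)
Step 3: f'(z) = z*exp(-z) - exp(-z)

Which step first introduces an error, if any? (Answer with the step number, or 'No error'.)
Step 2

Step 2 is incorrect due to a sign flip.
The step shows: -(-z*exp(z) + exp(z))*exp(-2*z)
The correct value should be: (-z*exp(z) + exp(z))*exp(-2*z)

Explanation: The sign of the whole expression was flipped: the term (-z*exp(z) + exp(z))*exp(-2*z) was incorrectly written as -(-z*exp(z) + exp(z))*exp(-2*z)
The later steps are derived from this incorrect expression, so the error originates in Step 2.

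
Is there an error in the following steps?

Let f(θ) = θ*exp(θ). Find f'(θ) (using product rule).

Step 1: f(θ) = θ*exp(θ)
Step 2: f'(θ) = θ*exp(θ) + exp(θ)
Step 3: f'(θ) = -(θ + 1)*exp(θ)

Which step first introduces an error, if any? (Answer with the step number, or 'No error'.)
Step 3

Step 3 is incorrect due to a sign flip.
The step shows: -(θ + 1)*exp(θ)
The correct value should be: (θ + 1)*exp(θ)

Explanation: The sign of the whole expression was flipped: the term (θ + 1)*exp(θ) was incorrectly written as -(θ + 1)*exp(θ)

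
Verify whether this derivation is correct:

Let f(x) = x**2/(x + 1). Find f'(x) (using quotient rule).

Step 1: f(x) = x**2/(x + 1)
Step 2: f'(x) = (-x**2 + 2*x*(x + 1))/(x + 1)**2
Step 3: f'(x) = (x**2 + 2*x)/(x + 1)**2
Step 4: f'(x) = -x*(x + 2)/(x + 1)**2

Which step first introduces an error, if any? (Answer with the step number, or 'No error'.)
Step 4

Step 4 is incorrect due to a sign flip.
The step shows: -x*(x + 2)/(x + 1)**2
The correct value should be: x*(x + 2)/(x + 1)**2

Explanation: The sign of the whole expression was flipped: the term x*(x + 2)/(x + 1)**2 was incorrectly written as -x*(x + 2)/(x + 1)**2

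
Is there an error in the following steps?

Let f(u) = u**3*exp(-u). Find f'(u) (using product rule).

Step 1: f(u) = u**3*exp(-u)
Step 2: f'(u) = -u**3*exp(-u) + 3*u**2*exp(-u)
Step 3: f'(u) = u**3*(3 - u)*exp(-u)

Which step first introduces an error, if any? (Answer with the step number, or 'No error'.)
Step 3

Step 3 is incorrect due to a wrong exponent.
The step shows: u**3*(3 - u)*exp(-u)
The correct value should be: u**2*(3 - u)*exp(-u)

Explanation: The exponent 2 on u was incorrectly written as 3: the term u**2*(3 - u)*exp(-u) was incorrectly written as u**3*(3 - u)*exp(-u)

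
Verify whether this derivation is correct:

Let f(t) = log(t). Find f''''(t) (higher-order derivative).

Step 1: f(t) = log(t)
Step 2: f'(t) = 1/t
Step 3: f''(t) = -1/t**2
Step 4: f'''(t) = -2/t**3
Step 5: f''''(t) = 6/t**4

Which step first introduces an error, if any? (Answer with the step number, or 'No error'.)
Step 4

Step 4 is incorrect due to a sign flip.
The step shows: -2/t**3
The correct value should be: 2/t**3

Explanation: The sign of the whole expression was flipped: the term 2/t**3 was incorrectly written as -2/t**3
The later steps are derived from this incorrect expression, so the error originates in Step 4.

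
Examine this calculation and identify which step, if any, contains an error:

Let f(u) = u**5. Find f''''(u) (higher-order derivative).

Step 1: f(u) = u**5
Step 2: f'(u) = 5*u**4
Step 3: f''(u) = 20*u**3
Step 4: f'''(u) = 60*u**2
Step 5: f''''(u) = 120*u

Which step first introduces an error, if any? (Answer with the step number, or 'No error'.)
No error

All steps in this derivation are correct.
The final answer f''''(u) = 120*u is valid.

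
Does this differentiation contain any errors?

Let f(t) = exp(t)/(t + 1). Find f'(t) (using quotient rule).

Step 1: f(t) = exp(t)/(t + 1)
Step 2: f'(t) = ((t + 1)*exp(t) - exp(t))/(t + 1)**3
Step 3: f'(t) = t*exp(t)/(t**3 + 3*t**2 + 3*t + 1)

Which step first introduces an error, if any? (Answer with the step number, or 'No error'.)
Step 2

Step 2 is incorrect due to a wrong exponent.
The step shows: ((t + 1)*exp(t) - exp(t))/(t + 1)**3
The correct value should be: ((t + 1)*exp(t) - exp(t))/(t + 1)**2

Explanation: The exponent -2 on t + 1 was incorrectly written as -3: the term ((t + 1)*exp(t) - exp(t))/(t + 1)**2 was incorrectly written as ((t + 1)*exp(t) - exp(t))/(t + 1)**3
The later steps are derived from this incorrect expression, so the error originates in Step 2.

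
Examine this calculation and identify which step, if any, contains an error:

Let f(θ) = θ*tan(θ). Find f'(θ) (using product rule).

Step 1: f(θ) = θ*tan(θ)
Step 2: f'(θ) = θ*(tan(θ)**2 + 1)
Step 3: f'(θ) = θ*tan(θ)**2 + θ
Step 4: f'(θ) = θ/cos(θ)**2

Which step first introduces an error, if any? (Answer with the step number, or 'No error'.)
Step 2

Step 2 is incorrect due to a dropped term.
The step shows: θ*(tan(θ)**2 + 1)
The correct value should be: θ*(tan(θ)**2 + 1) + tan(θ)

Explanation: A term was dropped: the term tan(θ) was incorrectly omitted
The later steps are derived from this incorrect expression, so the error originates in Step 2.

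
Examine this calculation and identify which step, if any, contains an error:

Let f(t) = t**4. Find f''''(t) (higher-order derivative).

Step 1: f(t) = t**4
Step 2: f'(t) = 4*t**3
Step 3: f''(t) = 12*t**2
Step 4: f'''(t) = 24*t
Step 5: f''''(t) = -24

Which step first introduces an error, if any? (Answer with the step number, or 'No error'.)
Step 5

Step 5 is incorrect due to a sign flip.
The step shows: -24
The correct value should be: 24

Explanation: The sign of the whole expression was flipped: the term 24 was incorrectly written as -24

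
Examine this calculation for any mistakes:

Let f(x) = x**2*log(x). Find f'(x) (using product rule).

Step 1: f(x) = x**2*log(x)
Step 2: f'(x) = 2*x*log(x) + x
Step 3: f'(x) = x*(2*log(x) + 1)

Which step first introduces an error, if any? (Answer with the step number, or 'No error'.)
No error

All steps in this derivation are correct.
The final answer f'(x) = x*(2*log(x) + 1) is valid.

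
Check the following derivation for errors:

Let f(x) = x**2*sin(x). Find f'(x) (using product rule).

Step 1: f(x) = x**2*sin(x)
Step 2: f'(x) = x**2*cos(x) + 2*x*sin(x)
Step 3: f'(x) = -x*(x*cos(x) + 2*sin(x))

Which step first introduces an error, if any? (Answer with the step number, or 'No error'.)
Step 3

Step 3 is incorrect due to a sign flip.
The step shows: -x*(x*cos(x) + 2*sin(x))
The correct value should be: x*(x*cos(x) + 2*sin(x))

Explanation: The sign of the whole expression was flipped: the term x*(x*cos(x) + 2*sin(x)) was incorrectly written as -x*(x*cos(x) + 2*sin(x))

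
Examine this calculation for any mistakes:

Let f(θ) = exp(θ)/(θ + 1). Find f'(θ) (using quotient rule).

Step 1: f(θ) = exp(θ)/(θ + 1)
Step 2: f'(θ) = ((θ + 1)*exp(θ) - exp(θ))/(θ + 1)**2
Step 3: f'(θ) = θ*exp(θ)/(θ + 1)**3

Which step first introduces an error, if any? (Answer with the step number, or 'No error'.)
Step 3

Step 3 is incorrect due to a wrong exponent.
The step shows: θ*exp(θ)/(θ + 1)**3
The correct value should be: θ*exp(θ)/(θ + 1)**2

Explanation: The exponent -2 on θ + 1 was incorrectly written as -3: the term θ*exp(θ)/(θ + 1)**2 was incorrectly written as θ*exp(θ)/(θ + 1)**3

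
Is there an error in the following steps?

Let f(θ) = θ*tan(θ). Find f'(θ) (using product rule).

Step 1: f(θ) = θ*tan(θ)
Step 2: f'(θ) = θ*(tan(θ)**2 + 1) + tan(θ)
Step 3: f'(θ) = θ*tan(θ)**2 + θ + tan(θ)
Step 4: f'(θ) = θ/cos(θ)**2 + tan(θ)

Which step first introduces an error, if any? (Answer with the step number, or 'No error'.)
No error

All steps in this derivation are correct.
The final answer f'(θ) = θ/cos(θ)**2 + tan(θ) is valid.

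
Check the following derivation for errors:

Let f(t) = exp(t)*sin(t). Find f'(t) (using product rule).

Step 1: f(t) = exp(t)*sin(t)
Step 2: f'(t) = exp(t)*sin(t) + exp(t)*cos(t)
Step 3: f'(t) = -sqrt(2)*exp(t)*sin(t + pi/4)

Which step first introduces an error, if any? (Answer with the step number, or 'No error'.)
Step 3

Step 3 is incorrect due to a sign flip.
The step shows: -sqrt(2)*exp(t)*sin(t + pi/4)
The correct value should be: sqrt(2)*exp(t)*sin(t + pi/4)

Explanation: The sign of the whole expression was flipped: the term sqrt(2)*exp(t)*sin(t + pi/4) was incorrectly written as -sqrt(2)*exp(t)*sin(t + pi/4)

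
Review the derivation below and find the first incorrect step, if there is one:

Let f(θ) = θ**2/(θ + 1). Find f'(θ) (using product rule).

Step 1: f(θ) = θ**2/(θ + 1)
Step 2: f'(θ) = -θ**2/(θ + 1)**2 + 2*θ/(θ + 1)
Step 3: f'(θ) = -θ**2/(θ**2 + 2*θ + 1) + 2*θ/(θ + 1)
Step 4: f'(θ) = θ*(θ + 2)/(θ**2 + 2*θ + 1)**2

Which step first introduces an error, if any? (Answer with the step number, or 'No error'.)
Step 4

Step 4 is incorrect due to a wrong exponent.
The step shows: θ*(θ + 2)/(θ**2 + 2*θ + 1)**2
The correct value should be: θ*(θ + 2)/(θ**2 + 2*θ + 1)

Explanation: The exponent -1 on θ**2 + 2*θ + 1 was incorrectly written as -2: the term θ*(θ + 2)/(θ**2 + 2*θ + 1) was incorrectly written as θ*(θ + 2)/(θ**2 + 2*θ + 1)**2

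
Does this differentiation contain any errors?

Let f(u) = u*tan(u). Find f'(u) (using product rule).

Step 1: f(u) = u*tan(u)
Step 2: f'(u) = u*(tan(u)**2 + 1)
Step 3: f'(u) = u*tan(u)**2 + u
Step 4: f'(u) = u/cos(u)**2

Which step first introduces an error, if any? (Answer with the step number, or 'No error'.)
Step 2

Step 2 is incorrect due to a dropped term.
The step shows: u*(tan(u)**2 + 1)
The correct value should be: u*(tan(u)**2 + 1) + tan(u)

Explanation: A term was dropped: the term tan(u) was incorrectly omitted
The later steps are derived from this incorrect expression, so the error originates in Step 2.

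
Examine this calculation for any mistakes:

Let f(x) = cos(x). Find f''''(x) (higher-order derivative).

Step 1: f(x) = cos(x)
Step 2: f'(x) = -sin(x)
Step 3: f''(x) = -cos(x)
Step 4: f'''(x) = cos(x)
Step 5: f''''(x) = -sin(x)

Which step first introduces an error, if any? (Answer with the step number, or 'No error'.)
Step 4

Step 4 is incorrect due to a wrong trig function.
The step shows: cos(x)
The correct value should be: sin(x)

Explanation: sin(x) was incorrectly written as cos(x): the term sin(x) was incorrectly written as cos(x)
The later steps are derived from this incorrect expression, so the error originates in Step 4.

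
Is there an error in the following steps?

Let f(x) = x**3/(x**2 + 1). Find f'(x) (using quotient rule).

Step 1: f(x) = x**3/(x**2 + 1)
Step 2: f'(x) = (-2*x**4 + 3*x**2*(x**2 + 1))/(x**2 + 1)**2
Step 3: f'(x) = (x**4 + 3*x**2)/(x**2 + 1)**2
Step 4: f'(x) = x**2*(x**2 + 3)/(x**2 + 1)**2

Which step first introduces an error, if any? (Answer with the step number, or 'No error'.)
No error

All steps in this derivation are correct.
The final answer f'(x) = x**2*(x**2 + 3)/(x**2 + 1)**2 is valid.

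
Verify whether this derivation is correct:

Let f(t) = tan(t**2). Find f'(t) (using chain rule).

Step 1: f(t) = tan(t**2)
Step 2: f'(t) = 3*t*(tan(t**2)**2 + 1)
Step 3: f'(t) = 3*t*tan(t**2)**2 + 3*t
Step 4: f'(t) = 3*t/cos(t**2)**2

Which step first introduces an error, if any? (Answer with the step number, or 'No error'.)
Step 2

Step 2 is incorrect due to a wrong coefficient.
The step shows: 3*t*(tan(t**2)**2 + 1)
The correct value should be: 2*t*(tan(t**2)**2 + 1)

Explanation: The coefficient 2 was incorrectly written as 3: the term 2*t*(tan(t**2)**2 + 1) was incorrectly written as 3*t*(tan(t**2)**2 + 1)
The later steps are derived from this incorrect expression, so the error originates in Step 2.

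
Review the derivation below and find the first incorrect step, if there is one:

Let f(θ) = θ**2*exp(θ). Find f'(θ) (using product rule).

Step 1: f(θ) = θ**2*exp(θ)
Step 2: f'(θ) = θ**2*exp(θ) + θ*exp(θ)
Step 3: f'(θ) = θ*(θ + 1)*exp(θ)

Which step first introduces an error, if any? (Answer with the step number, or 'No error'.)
Step 2

Step 2 is incorrect due to a wrong coefficient.
The step shows: θ**2*exp(θ) + θ*exp(θ)
The correct value should be: θ**2*exp(θ) + 2*θ*exp(θ)

Explanation: The coefficient 2 was incorrectly written as 1: the term 2*θ*exp(θ) was incorrectly written as θ*exp(θ)
The later steps are derived from this incorrect expression, so the error originates in Step 2.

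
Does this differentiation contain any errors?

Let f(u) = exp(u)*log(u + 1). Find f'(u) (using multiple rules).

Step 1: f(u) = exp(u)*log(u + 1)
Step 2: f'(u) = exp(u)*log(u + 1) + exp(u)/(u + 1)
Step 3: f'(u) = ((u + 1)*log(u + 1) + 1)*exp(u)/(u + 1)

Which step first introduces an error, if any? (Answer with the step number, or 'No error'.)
No error

All steps in this derivation are correct.
The final answer f'(u) = ((u + 1)*log(u + 1) + 1)*exp(u)/(u + 1) is valid.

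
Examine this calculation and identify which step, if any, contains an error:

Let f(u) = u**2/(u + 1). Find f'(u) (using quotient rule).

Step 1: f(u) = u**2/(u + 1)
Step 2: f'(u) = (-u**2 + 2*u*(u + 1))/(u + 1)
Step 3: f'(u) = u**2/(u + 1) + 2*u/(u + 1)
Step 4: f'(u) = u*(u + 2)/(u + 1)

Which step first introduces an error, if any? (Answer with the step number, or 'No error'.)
Step 2

Step 2 is incorrect due to a wrong exponent.
The step shows: (-u**2 + 2*u*(u + 1))/(u + 1)
The correct value should be: (-u**2 + 2*u*(u + 1))/(u + 1)**2

Explanation: The exponent -2 on u + 1 was incorrectly written as -1: the term (-u**2 + 2*u*(u + 1))/(u + 1)**2 was incorrectly written as (-u**2 + 2*u*(u + 1))/(u + 1)
The later steps are derived from this incorrect expression, so the error originates in Step 2.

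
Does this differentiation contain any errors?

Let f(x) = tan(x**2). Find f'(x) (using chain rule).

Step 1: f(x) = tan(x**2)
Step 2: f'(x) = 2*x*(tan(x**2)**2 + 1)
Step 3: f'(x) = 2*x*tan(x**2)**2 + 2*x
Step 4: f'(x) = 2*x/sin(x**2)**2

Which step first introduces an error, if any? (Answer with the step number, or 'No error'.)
Step 4

Step 4 is incorrect due to a wrong trig function.
The step shows: 2*x/sin(x**2)**2
The correct value should be: 2*x/cos(x**2)**2

Explanation: cos(x**2) was incorrectly written as sin(x**2): the term 2*x/cos(x**2)**2 was incorrectly written as 2*x/sin(x**2)**2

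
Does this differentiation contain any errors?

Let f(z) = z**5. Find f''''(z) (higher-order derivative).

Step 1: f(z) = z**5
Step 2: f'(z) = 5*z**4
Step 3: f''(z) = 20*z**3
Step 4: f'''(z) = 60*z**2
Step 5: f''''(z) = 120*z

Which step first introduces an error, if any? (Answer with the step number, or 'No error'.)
No error

All steps in this derivation are correct.
The final answer f''''(z) = 120*z is valid.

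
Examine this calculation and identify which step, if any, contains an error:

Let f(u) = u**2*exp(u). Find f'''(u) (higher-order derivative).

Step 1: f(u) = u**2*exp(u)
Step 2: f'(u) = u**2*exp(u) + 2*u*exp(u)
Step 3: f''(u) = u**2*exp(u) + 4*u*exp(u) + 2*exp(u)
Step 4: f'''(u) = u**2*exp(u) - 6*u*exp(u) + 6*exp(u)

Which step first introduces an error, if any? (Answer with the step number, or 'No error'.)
Step 4

Step 4 is incorrect due to a sign flip.
The step shows: u**2*exp(u) - 6*u*exp(u) + 6*exp(u)
The correct value should be: u**2*exp(u) + 6*u*exp(u) + 6*exp(u)

Explanation: The sign of one term was flipped: the term 6*u*exp(u) was incorrectly written as -6*u*exp(u)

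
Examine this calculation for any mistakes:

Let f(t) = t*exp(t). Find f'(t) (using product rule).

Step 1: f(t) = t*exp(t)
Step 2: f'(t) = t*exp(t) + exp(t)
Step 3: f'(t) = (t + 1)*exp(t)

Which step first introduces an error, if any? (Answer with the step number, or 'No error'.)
No error

All steps in this derivation are correct.
The final answer f'(t) = (t + 1)*exp(t) is valid.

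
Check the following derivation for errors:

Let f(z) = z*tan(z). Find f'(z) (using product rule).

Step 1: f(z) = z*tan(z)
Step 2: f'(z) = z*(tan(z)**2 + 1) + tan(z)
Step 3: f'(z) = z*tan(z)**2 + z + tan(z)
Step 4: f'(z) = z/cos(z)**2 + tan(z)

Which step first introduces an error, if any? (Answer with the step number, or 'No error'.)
No error

All steps in this derivation are correct.
The final answer f'(z) = z/cos(z)**2 + tan(z) is valid.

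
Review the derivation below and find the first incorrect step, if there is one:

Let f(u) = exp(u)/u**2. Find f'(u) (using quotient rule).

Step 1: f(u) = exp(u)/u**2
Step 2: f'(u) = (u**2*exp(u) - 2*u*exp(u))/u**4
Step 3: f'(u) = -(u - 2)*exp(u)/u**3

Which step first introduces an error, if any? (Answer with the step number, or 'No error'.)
Step 3

Step 3 is incorrect due to a sign flip.
The step shows: -(u - 2)*exp(u)/u**3
The correct value should be: (u - 2)*exp(u)/u**3

Explanation: The sign of the whole expression was flipped: the term (u - 2)*exp(u)/u**3 was incorrectly written as -(u - 2)*exp(u)/u**3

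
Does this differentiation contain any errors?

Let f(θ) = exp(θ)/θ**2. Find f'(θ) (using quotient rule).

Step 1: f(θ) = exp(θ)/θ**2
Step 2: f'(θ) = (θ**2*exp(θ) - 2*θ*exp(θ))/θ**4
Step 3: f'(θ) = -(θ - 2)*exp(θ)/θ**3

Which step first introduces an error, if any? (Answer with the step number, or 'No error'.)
Step 3

Step 3 is incorrect due to a sign flip.
The step shows: -(θ - 2)*exp(θ)/θ**3
The correct value should be: (θ - 2)*exp(θ)/θ**3

Explanation: The sign of the whole expression was flipped: the term (θ - 2)*exp(θ)/θ**3 was incorrectly written as -(θ - 2)*exp(θ)/θ**3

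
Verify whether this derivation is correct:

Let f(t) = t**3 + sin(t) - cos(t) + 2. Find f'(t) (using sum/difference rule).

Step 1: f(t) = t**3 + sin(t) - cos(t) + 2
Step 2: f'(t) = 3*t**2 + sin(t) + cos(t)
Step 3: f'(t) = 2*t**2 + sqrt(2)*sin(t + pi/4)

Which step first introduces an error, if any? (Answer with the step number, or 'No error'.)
Step 3

Step 3 is incorrect due to a wrong coefficient.
The step shows: 2*t**2 + sqrt(2)*sin(t + pi/4)
The correct value should be: 3*t**2 + sqrt(2)*sin(t + pi/4)

Explanation: The coefficient 3 was incorrectly written as 2: the term 3*t**2 was incorrectly written as 2*t**2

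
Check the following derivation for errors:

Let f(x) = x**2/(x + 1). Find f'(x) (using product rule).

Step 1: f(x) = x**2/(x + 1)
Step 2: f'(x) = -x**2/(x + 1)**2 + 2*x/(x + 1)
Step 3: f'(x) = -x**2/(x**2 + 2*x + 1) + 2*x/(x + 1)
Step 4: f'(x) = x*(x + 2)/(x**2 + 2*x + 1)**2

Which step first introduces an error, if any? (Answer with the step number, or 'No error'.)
Step 4

Step 4 is incorrect due to a wrong exponent.
The step shows: x*(x + 2)/(x**2 + 2*x + 1)**2
The correct value should be: x*(x + 2)/(x**2 + 2*x + 1)

Explanation: The exponent -1 on x**2 + 2*x + 1 was incorrectly written as -2: the term x*(x + 2)/(x**2 + 2*x + 1) was incorrectly written as x*(x + 2)/(x**2 + 2*x + 1)**2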